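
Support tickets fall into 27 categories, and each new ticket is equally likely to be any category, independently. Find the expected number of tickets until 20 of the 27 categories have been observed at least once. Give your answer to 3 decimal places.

Going from k to k+1 distinct takes a geometric number of tickets with mean 27/(27-k).
Sum over k = 0,...,19: E = 27/27 + 27/26 + 27/25 + ... + 27/9 + 27/8 = 35.0622.

35.062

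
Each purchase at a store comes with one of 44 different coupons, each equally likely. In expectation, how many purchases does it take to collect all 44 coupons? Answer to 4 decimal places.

After k distinct coupons have appeared, the next purchase gives a new one with probability (44-k)/44, so the expected wait for the (k+1)-th is 44/(44-k).
E[T] = 44/44 + 44/43 + 44/42 + ... + 44/2 + 44/1 = 44·H_{44}.
H_{44} = 4.37273, so E[T] = 192.39994.

192.3999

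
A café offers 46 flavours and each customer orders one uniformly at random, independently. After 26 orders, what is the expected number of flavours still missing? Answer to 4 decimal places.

For each flavour, P(unseen after 26) = (45/46)^26 = 0.56471.
By linearity of expectation, E[unseen] = 46·(45/46)^26 = 25.97644.

25.9764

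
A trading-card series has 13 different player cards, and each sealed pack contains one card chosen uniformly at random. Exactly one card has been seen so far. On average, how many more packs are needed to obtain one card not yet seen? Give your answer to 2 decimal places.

Each pack yields a new card with probability (13-1)/13 = 12/13, so the wait is geometric with mean 13/12.
E = 13/12 = 1.083.

1.08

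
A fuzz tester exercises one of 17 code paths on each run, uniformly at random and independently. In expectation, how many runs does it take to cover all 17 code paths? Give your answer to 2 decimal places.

Split into phases: going from k distinct to k+1 distinct takes on average 17/(17-k) runs.
E[T] = 17/17 + 17/16 + 17/15 + ... + 17/2 + 17/1 = 17·H_{17}.
H_{17} = 3.440, so E[T] = 58.472.

58.47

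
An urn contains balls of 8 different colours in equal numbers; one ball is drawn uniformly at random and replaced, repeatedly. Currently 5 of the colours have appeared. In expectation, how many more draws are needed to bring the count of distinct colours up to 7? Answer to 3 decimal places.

6.667

From k distinct to k+1 distinct takes on average 8/(8-k) draws.
Sum over k = 5,...,6: E = 8/3 + 8/2 = 6.6667.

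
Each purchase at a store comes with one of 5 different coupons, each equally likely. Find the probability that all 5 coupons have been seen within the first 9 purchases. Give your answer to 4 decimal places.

0.4271

Let A_i be the event that coupon i is missing after 9 purchases. By inclusion–exclusion on the A_i,
P(all seen) = Σ_{j=0}^{5} (-1)^j C(5,j)((5-j)/5)^9
= 1.00000 - 0.67109 + 0.10078 - 0.00262 + 0.00000 - 0.00000
= 0.42707.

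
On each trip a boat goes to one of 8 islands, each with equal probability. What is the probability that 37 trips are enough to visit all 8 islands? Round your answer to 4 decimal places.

Let A_i be the event that island i is missing after 37 trips. By inclusion–exclusion on the A_i,
P(all seen) = Σ_{j=0}^{8} (-1)^j C(8,j)((8-j)/8)^37
= 1.00000 - 0.05720 + 0.00067 - 0.00000 + 0.00000 - 0.00000 + 0.00000 - 0.00000 + 0.00000
= 0.94347.

0.9435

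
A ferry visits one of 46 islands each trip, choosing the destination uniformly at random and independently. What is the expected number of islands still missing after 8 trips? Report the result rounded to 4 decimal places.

38.5829

For each island, P(unseen after 8) = (45/46)^8 = 0.83876.
By linearity of expectation, E[unseen] = 46·(45/46)^8 = 38.58294.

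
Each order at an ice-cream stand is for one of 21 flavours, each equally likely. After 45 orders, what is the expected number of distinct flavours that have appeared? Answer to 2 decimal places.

18.66

For each flavour, P(seen in 45 orders) = 1 - (20/21)^45 = 0.889.
By linearity of expectation, E[distinct seen] = 21·(1 - (20/21)^45) = 18.663.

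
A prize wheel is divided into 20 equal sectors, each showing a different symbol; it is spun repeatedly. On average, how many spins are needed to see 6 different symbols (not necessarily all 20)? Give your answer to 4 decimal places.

6.9235

With k distinct symbols already seen, the next new one arrives after an expected 20/(20-k) spins.
Sum over k = 0,...,5: E = 20/20 + 20/19 + 20/18 + 20/17 + 20/16 + 20/15 = 6.92355.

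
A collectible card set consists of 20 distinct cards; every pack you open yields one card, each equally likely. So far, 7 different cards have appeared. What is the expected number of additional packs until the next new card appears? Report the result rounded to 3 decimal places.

Each pack yields a new card with probability (20-7)/20 = 13/20, so the wait is geometric with mean 20/13.
E = 20/13 = 1.5385.

1.538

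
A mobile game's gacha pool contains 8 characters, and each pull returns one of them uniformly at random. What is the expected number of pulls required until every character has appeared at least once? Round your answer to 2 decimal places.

21.74

The wait to go from k to k+1 distinct characters is geometric with mean 8/(8-k).
E[T] = 8/8 + 8/7 + 8/6 + ... + 8/2 + 8/1 = 8·H_{8}.
H_{8} = 2.718, so E[T] = 21.743.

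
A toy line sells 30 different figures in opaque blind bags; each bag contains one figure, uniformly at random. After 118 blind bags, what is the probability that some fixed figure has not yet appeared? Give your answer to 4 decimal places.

Each blind bag misses the fixed figure with probability (30-1)/30 = 29/30, independently.
P(still missing after 118) = (29/30)^118 = 0.01831.

0.0183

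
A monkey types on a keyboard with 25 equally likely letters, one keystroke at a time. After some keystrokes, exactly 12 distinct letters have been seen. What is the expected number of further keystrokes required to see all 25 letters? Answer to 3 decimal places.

With k distinct letters already seen, the next new one takes an expected 25/(25-k) keystrokes.
Sum over k = 12,...,24: E = 25/13 + 25/12 + 25/11 + ... + 25/2 + 25/1 = 79.5033.

79.503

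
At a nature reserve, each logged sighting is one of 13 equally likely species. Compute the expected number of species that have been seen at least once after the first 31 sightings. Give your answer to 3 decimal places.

For each species, P(seen in 31 sightings) = 1 - (12/13)^31 = 0.9164.
By linearity of expectation, E[distinct seen] = 13·(1 - (12/13)^31) = 11.9128.

11.913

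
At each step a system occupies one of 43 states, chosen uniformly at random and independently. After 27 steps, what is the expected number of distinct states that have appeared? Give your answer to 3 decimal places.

For each state, P(seen in 27 steps) = 1 - (42/43)^27 = 0.4702.
By linearity of expectation, E[distinct seen] = 43·(1 - (42/43)^27) = 20.2201.

20.220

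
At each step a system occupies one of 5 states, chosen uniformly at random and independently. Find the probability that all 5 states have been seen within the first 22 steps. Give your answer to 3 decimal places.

By inclusion–exclusion over which states are missing,
P(all seen) = Σ_{j=0}^{5} (-1)^j C(5,j)((5-j)/5)^22
= 1.0000 - 0.0369 + 0.0001 - 0.0000 + 0.0000 - 0.0000
= 0.9632.

0.963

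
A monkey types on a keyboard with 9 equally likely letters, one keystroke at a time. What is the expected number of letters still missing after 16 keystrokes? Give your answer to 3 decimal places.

1.367

For each letter, P(unseen after 16) = (8/9)^16 = 0.1519.
By linearity of expectation, E[unseen] = 9·(8/9)^16 = 1.3671.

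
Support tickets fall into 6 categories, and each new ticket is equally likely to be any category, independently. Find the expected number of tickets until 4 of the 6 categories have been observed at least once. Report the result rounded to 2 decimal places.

With k distinct categories already seen, the next new one arrives after an expected 6/(6-k) tickets.
Sum over k = 0,...,3: E = 6/6 + 6/5 + 6/4 + 6/3 = 5.700.

5.70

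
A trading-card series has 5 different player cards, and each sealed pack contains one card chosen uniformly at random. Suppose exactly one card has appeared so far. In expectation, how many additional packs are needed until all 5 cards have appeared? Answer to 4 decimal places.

10.4167

From k distinct to k+1 distinct takes on average 5/(5-k) packs.
Sum over k = 1,...,4: E = 5/4 + 5/3 + 5/2 + 5/1 = 10.41667.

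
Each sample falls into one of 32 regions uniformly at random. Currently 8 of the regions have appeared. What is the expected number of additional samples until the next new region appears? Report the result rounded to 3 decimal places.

1.333

Each sample yields a new region with probability (32-8)/32 = 24/32, so the wait is geometric with mean 32/24.
E = 32/24 = 1.3333.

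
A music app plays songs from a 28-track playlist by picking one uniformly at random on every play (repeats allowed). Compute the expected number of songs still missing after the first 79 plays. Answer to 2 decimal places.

1.58

For each song, P(unseen after 79) = (27/28)^79 = 0.057.
By linearity of expectation, E[unseen] = 28·(27/28)^79 = 1.583.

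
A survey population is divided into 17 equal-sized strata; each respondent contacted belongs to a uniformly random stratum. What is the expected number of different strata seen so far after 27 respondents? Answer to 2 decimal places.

13.69

For each stratum, P(seen in 27 respondents) = 1 - (16/17)^27 = 0.805.
By linearity of expectation, E[distinct seen] = 17·(1 - (16/17)^27) = 13.692.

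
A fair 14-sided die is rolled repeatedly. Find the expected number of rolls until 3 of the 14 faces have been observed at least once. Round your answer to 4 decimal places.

With k distinct faces already seen, the next new one arrives after an expected 14/(14-k) rolls.
Sum over k = 0,...,2: E = 14/14 + 14/13 + 14/12 = 3.24359.

3.2436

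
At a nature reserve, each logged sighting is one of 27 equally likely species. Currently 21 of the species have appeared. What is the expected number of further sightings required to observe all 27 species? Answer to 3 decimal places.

From k distinct to k+1 distinct takes on average 27/(27-k) sightings.
Sum over k = 21,...,26: E = 27/6 + 27/5 + 27/4 + 27/3 + 27/2 + 27/1 = 66.1500.

66.150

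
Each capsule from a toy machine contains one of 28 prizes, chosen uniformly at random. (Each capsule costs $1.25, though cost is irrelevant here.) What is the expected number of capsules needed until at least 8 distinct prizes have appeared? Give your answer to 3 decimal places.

9.224

Going from k to k+1 distinct takes a geometric number of capsules with mean 28/(28-k).
Sum over k = 0,...,7: E = 28/28 + 28/27 + 28/26 + ... + 28/22 + 28/21 = 9.2241.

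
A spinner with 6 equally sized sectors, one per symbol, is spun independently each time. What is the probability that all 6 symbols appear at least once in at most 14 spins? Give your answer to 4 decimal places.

0.5828

By inclusion–exclusion over which symbols are missing,
P(all seen) = Σ_{j=0}^{6} (-1)^j C(6,j)((6-j)/6)^14
= 1.00000 - 0.46732 + 0.05138 - 0.00122 + 0.00000 - 0.00000 + 0.00000
= 0.58285.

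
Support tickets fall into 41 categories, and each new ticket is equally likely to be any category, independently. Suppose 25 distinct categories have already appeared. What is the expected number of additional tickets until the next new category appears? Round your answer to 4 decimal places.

The number of tickets until the next new category is geometric with success probability 16/41, so its mean is 41/16.
E = 41/16 = 2.56250.

2.5625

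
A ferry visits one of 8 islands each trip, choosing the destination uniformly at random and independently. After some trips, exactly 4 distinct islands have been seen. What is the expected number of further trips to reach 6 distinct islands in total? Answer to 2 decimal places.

4.67

With k distinct islands already seen, the next new one takes an expected 8/(8-k) trips.
Sum over k = 4,...,5: E = 8/4 + 8/3 = 4.667.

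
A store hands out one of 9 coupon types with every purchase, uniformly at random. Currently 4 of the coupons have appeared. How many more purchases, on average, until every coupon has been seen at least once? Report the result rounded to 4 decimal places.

20.5500

The wait to go from k to k+1 distinct coupons is geometric with mean 9/(9-k).
Sum over k = 4,...,8: E = 9/5 + 9/4 + 9/3 + 9/2 + 9/1 = 20.55000.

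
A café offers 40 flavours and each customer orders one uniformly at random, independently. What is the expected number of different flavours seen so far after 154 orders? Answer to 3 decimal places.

39.189

For each flavour, P(seen in 154 orders) = 1 - (39/40)^154 = 0.9797.
By linearity of expectation, E[distinct seen] = 40·(1 - (39/40)^154) = 39.1895.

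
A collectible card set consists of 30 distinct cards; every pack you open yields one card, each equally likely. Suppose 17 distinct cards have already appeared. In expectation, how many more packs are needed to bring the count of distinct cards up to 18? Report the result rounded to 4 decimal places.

2.3077

With k distinct cards already seen, the next new one takes an expected 30/(30-k) packs.
Only the k = 17 term is needed: E = 30/13 = 2.30769.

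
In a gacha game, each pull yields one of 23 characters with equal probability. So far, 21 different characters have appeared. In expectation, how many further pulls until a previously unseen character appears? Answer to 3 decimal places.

The number of pulls until the next new character is geometric with success probability 2/23, so its mean is 23/2.
E = 23/2 = 11.5000.

11.500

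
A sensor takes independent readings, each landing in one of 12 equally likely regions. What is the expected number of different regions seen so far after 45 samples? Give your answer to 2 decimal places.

11.76

For each region, P(seen in 45 samples) = 1 - (11/12)^45 = 0.980.
By linearity of expectation, E[distinct seen] = 12·(1 - (11/12)^45) = 11.761.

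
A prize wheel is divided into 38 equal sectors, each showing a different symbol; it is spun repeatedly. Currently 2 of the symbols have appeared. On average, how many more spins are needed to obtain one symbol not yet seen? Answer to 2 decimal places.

1.06

Each spin yields a new symbol with probability (38-2)/38 = 36/38, so the wait is geometric with mean 38/36.
E = 38/36 = 1.056.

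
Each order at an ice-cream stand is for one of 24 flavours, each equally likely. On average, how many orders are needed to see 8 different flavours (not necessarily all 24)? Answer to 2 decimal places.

9.49

With k distinct flavours already seen, the next new one arrives after an expected 24/(24-k) orders.
Sum over k = 0,...,7: E = 24/24 + 24/23 + 24/22 + ... + 24/18 + 24/17 = 9.486.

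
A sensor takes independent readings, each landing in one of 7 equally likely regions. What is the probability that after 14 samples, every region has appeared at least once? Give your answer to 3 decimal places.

0.367

Let A_i be the event that region i is missing after 14 samples. By inclusion–exclusion on the A_i,
P(all seen) = Σ_{j=0}^{7} (-1)^j C(7,j)((7-j)/7)^14
= 1.0000 - 0.8088 + 0.1890 - 0.0139 + 0.0002 - 0.0000 + 0.0000 - 0.0000
= 0.3666.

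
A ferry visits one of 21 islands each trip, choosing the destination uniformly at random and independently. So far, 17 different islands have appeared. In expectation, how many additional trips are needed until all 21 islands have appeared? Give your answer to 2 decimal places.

43.75

From k distinct to k+1 distinct takes on average 21/(21-k) trips.
Sum over k = 17,...,20: E = 21/4 + 21/3 + 21/2 + 21/1 = 43.750.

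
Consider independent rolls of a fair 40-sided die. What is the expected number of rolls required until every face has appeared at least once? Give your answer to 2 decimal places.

The wait to go from k to k+1 distinct faces is geometric with mean 40/(40-k).
E[T] = 40/40 + 40/39 + 40/38 + ... + 40/2 + 40/1 = 40·H_{40}.
H_{40} = 4.279, so E[T] = 171.142.

171.14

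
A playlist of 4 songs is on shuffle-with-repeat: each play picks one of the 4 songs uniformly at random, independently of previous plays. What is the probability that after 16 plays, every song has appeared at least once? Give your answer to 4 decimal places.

0.9600

Let A_i be the event that song i is missing after 16 plays. By inclusion–exclusion on the A_i,
P(all seen) = Σ_{j=0}^{4} (-1)^j C(4,j)((4-j)/4)^16
= 1.00000 - 0.04009 + 0.00009 - 0.00000 + 0.00000
= 0.96000.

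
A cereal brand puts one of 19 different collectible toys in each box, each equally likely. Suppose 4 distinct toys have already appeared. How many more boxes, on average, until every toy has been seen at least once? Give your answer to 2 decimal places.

63.05

The wait to go from k to k+1 distinct toys is geometric with mean 19/(19-k).
Sum over k = 4,...,18: E = 19/15 + 19/14 + 19/13 + ... + 19/2 + 19/1 = 63.046.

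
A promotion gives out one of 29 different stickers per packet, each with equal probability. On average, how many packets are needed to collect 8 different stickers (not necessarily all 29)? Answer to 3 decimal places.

With k distinct stickers already seen, the next new one arrives after an expected 29/(29-k) packets.
Sum over k = 0,...,7: E = 29/29 + 29/28 + 29/27 + ... + 29/23 + 29/22 = 9.1726.

9.173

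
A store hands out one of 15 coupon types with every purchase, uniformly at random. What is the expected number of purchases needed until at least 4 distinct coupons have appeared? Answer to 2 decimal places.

With k distinct coupons already seen, the next new one arrives after an expected 15/(15-k) purchases.
Sum over k = 0,...,3: E = 15/15 + 15/14 + 15/13 + 15/12 = 4.475.

4.48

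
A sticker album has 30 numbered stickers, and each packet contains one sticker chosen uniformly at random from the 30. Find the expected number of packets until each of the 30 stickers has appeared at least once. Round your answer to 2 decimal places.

Split into phases: going from k distinct to k+1 distinct takes on average 30/(30-k) packets.
E[T] = 30/30 + 30/29 + 30/28 + ... + 30/2 + 30/1 = 30·H_{30}.
H_{30} = 3.995, so E[T] = 119.850.

119.85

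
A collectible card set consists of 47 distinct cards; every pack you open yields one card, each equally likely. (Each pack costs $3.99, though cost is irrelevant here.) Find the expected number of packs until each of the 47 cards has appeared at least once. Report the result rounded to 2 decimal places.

208.58

The wait to go from k to k+1 distinct cards is geometric with mean 47/(47-k).
E[T] = 47/47 + 47/46 + 47/45 + ... + 47/2 + 47/1 = 47·H_{47}.
H_{47} = 4.438, so E[T] = 208.584.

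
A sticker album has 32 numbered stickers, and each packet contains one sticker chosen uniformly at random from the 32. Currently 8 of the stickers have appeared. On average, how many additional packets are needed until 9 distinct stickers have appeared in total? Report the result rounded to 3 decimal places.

From k distinct to k+1 distinct takes on average 32/(32-k) packets.
Only the k = 8 term is needed: E = 32/24 = 1.3333.

1.333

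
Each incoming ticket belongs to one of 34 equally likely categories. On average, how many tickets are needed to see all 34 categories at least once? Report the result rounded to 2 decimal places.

140.02

Split into phases: going from k distinct to k+1 distinct takes on average 34/(34-k) tickets.
E[T] = 34/34 + 34/33 + 34/32 + ... + 34/2 + 34/1 = 34·H_{34}.
H_{34} = 4.118, so E[T] = 140.019.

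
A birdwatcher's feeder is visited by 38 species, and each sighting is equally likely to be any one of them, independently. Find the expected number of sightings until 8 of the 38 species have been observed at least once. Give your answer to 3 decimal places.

Going from k to k+1 distinct takes a geometric number of sightings with mean 38/(38-k).
Sum over k = 0,...,7: E = 38/38 + 38/37 + 38/36 + ... + 38/32 + 38/31 = 8.8508.

8.851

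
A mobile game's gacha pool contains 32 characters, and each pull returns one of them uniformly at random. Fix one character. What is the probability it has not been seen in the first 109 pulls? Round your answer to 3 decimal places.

0.031

Each pull misses the fixed character with probability (32-1)/32 = 31/32, independently.
P(still missing after 109) = (31/32)^109 = 0.0314.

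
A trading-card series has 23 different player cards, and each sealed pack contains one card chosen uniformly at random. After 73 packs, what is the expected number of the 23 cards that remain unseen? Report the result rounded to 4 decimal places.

0.8963

For each card, P(unseen after 73) = (22/23)^73 = 0.03897.
By linearity of expectation, E[unseen] = 23·(22/23)^73 = 0.89630.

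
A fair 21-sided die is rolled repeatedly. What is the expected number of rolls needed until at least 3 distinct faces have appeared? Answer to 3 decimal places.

Going from k to k+1 distinct takes a geometric number of rolls with mean 21/(21-k).
Sum over k = 0,...,2: E = 21/21 + 21/20 + 21/19 = 3.1553.

3.155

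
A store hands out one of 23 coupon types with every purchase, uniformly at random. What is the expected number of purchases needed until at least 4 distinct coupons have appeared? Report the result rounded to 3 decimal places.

4.291

With k distinct coupons already seen, the next new one arrives after an expected 23/(23-k) purchases.
Sum over k = 0,...,3: E = 23/23 + 23/22 + 23/21 + 23/20 = 4.2907.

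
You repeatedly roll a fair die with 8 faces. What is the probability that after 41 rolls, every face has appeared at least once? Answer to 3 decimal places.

By inclusion–exclusion over which faces are missing,
P(all seen) = Σ_{j=0}^{8} (-1)^j C(8,j)((8-j)/8)^41
= 1.0000 - 0.0335 + 0.0002 - 0.0000 + 0.0000 - 0.0000 + 0.0000 - 0.0000 + 0.0000
= 0.9667.

0.967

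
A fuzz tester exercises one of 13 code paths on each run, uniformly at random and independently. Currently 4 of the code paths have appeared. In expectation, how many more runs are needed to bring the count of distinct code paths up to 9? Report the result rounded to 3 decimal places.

9.693

The wait to go from k to k+1 distinct code paths is geometric with mean 13/(13-k).
Sum over k = 4,...,8: E = 13/9 + 13/8 + 13/7 + 13/6 + 13/5 = 9.6933.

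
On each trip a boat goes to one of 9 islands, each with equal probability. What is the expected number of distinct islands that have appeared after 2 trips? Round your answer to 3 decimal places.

For each island, P(seen in 2 trips) = 1 - (8/9)^2 = 0.2099.
By linearity of expectation, E[distinct seen] = 9·(1 - (8/9)^2) = 1.8889.

1.889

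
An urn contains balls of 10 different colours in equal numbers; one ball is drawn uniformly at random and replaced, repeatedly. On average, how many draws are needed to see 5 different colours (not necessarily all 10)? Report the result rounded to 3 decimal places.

Going from k to k+1 distinct takes a geometric number of draws with mean 10/(10-k).
Sum over k = 0,...,4: E = 10/10 + 10/9 + 10/8 + 10/7 + 10/6 = 6.4563.

6.456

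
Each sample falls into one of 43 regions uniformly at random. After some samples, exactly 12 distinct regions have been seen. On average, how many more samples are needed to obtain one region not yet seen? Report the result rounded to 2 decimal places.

1.39

The number of samples until the next new region is geometric with success probability 31/43, so its mean is 43/31.
E = 43/31 = 1.387.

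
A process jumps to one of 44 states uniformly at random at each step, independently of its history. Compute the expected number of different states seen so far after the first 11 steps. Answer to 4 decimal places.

9.8315

For each state, P(seen in 11 steps) = 1 - (43/44)^11 = 0.22344.
By linearity of expectation, E[distinct seen] = 44·(1 - (43/44)^11) = 9.83147.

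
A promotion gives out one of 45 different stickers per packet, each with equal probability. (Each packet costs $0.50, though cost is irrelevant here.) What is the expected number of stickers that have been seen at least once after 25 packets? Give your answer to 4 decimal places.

For each sticker, P(seen in 25 packets) = 1 - (44/45)^25 = 0.42983.
By linearity of expectation, E[distinct seen] = 45·(1 - (44/45)^25) = 19.34237.

19.3424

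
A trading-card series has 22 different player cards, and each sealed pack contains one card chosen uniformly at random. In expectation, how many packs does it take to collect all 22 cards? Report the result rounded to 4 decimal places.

81.1979

The wait to go from k to k+1 distinct cards is geometric with mean 22/(22-k).
E[T] = 22/22 + 22/21 + 22/20 + ... + 22/2 + 22/1 = 22·H_{22}.
H_{22} = 3.69081, so E[T] = 81.19789.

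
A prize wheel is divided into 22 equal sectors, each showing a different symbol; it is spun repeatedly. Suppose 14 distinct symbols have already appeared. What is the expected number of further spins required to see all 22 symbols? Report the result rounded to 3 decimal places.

59.793

The wait to go from k to k+1 distinct symbols is geometric with mean 22/(22-k).
Sum over k = 14,...,21: E = 22/8 + 22/7 + 22/6 + ... + 22/2 + 22/1 = 59.7929.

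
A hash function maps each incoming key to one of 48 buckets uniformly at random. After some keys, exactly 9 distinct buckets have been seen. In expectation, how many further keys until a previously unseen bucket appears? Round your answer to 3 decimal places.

The number of keys until the next new bucket is geometric with success probability 39/48, so its mean is 48/39.
E = 48/39 = 1.2308.

1.231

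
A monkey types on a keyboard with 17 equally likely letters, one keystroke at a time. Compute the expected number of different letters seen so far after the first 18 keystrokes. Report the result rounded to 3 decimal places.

11.291

For each letter, P(seen in 18 keystrokes) = 1 - (16/17)^18 = 0.6642.
By linearity of expectation, E[distinct seen] = 17·(1 - (16/17)^18) = 11.2914.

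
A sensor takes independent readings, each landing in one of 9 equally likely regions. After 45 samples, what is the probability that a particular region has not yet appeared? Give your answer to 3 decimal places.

0.005

On each sample the fixed region fails to appear with probability 8/9.
P(still missing after 45) = (8/9)^45 = 0.0050.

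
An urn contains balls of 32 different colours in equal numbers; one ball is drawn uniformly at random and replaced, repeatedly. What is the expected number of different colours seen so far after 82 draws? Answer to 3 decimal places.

For each colour, P(seen in 82 draws) = 1 - (31/32)^82 = 0.9260.
By linearity of expectation, E[distinct seen] = 32·(1 - (31/32)^82) = 29.6313.

29.631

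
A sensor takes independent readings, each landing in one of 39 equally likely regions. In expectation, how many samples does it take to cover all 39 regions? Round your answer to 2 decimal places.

The wait to go from k to k+1 distinct regions is geometric with mean 39/(39-k).
E[T] = 39/39 + 39/38 + 39/37 + ... + 39/2 + 39/1 = 39·H_{39}.
H_{39} = 4.254, so E[T] = 165.888.

165.89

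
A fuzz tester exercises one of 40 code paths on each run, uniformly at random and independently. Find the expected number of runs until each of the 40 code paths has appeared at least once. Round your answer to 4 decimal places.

171.1417

After k distinct code paths have appeared, the next run gives a new one with probability (40-k)/40, so the expected wait for the (k+1)-th is 40/(40-k).
E[T] = 40/40 + 40/39 + 40/38 + ... + 40/2 + 40/1 = 40·H_{40}.
H_{40} = 4.27854, so E[T] = 171.14172.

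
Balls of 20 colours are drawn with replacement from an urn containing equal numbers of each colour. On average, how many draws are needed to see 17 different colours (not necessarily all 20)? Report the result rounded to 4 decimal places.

With k distinct colours already seen, the next new one arrives after an expected 20/(20-k) draws.
Sum over k = 0,...,16: E = 20/20 + 20/19 + 20/18 + ... + 20/5 + 20/4 = 35.28813.

35.2881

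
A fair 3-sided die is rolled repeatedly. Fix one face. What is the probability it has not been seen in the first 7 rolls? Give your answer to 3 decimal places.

0.059

On each roll the fixed face fails to appear with probability 2/3.
P(still missing after 7) = (2/3)^7 = 0.0585.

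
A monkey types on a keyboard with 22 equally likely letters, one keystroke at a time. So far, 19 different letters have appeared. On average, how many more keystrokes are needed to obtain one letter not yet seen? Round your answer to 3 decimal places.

Each keystroke yields a new letter with probability (22-19)/22 = 3/22, so the wait is geometric with mean 22/3.
E = 22/3 = 7.3333.

7.333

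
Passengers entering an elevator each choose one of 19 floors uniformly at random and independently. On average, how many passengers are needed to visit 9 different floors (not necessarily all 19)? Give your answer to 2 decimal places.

Going from k to k+1 distinct takes a geometric number of passengers with mean 19/(19-k).
Sum over k = 0,...,8: E = 19/19 + 19/18 + 19/17 + ... + 19/12 + 19/11 = 11.757.

11.76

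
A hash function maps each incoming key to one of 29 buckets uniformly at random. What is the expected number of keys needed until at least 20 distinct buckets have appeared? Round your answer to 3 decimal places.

With k distinct buckets already seen, the next new one arrives after an expected 29/(29-k) keys.
Sum over k = 0,...,19: E = 29/29 + 29/28 + 29/27 + ... + 29/11 + 29/10 = 32.8479.

32.848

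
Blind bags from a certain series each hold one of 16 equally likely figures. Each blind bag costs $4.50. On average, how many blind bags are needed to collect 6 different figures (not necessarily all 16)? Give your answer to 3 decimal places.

Going from k to k+1 distinct takes a geometric number of blind bags with mean 16/(16-k).
Sum over k = 0,...,5: E = 16/16 + 16/15 + 16/14 + 16/13 + 16/12 + 16/11 = 7.2282.

7.228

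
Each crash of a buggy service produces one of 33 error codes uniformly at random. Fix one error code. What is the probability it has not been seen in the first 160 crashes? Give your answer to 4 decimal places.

0.0073

Each crash misses the fixed error code with probability (33-1)/33 = 32/33, independently.
P(still missing after 160) = (32/33)^160 = 0.00727.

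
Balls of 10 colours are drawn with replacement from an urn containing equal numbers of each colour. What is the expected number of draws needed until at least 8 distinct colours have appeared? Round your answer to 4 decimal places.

14.2897

Going from k to k+1 distinct takes a geometric number of draws with mean 10/(10-k).
Sum over k = 0,...,7: E = 10/10 + 10/9 + 10/8 + ... + 10/4 + 10/3 = 14.28968.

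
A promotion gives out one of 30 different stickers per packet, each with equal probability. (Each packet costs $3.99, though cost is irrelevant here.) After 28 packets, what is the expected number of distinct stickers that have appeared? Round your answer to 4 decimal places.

18.3890

For each sticker, P(seen in 28 packets) = 1 - (29/30)^28 = 0.61297.
By linearity of expectation, E[distinct seen] = 30·(1 - (29/30)^28) = 18.38899.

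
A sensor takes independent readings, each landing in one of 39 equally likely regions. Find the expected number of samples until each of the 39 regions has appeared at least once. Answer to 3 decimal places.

After k distinct regions have appeared, the next sample gives a new one with probability (39-k)/39, so the expected wait for the (k+1)-th is 39/(39-k).
E[T] = 39/39 + 39/38 + 39/37 + ... + 39/2 + 39/1 = 39·H_{39}.
H_{39} = 4.2535, so E[T] = 165.8882.

165.888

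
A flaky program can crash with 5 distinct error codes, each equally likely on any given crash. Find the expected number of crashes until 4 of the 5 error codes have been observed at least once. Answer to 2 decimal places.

6.42

With k distinct error codes already seen, the next new one arrives after an expected 5/(5-k) crashes.
Sum over k = 0,...,3: E = 5/5 + 5/4 + 5/3 + 5/2 = 6.417.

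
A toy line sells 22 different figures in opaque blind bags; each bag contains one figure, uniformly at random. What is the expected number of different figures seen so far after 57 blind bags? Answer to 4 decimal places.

20.4482

For each figure, P(seen in 57 blind bags) = 1 - (21/22)^57 = 0.92946.
By linearity of expectation, E[distinct seen] = 22·(1 - (21/22)^57) = 20.44822.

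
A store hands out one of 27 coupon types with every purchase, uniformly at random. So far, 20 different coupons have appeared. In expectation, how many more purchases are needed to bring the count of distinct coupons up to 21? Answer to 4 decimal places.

3.8571

The wait to go from k to k+1 distinct coupons is geometric with mean 27/(27-k).
Only the k = 20 term is needed: E = 27/7 = 3.85714.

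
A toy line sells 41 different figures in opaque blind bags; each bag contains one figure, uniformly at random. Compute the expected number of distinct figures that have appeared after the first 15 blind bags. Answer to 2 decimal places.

For each figure, P(seen in 15 blind bags) = 1 - (40/41)^15 = 0.310.
By linearity of expectation, E[distinct seen] = 41·(1 - (40/41)^15) = 12.691.

12.69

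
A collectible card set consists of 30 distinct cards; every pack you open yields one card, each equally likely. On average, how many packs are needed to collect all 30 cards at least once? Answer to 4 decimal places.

119.8496

After k distinct cards have appeared, the next pack gives a new one with probability (30-k)/30, so the expected wait for the (k+1)-th is 30/(30-k).
E[T] = 30/30 + 30/29 + 30/28 + ... + 30/2 + 30/1 = 30·H_{30}.
H_{30} = 3.99499, so E[T] = 119.84961.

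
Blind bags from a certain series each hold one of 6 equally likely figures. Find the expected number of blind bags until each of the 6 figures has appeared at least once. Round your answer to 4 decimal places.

After k distinct figures have appeared, the next blind bag gives a new one with probability (6-k)/6, so the expected wait for the (k+1)-th is 6/(6-k).
E[T] = 6/6 + 6/5 + 6/4 + 6/3 + 6/2 + 6/1 = 6·H_{6}.
H_{6} = 2.45000, so E[T] = 14.70000.

14.7000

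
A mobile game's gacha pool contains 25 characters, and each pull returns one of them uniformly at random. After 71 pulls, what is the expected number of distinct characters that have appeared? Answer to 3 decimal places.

For each character, P(seen in 71 pulls) = 1 - (24/25)^71 = 0.9449.
By linearity of expectation, E[distinct seen] = 25·(1 - (24/25)^71) = 23.6222.

23.622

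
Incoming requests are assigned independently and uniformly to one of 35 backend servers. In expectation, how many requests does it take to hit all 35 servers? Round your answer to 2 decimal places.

After k distinct servers have appeared, the next request gives a new one with probability (35-k)/35, so the expected wait for the (k+1)-th is 35/(35-k).
E[T] = 35/35 + 35/34 + 35/33 + ... + 35/2 + 35/1 = 35·H_{35}.
H_{35} = 4.147, so E[T] = 145.137.

145.14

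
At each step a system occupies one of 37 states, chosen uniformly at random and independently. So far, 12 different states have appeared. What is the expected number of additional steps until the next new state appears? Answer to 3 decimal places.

1.480

The number of steps until the next new state is geometric with success probability 25/37, so its mean is 37/25.
E = 37/25 = 1.4800.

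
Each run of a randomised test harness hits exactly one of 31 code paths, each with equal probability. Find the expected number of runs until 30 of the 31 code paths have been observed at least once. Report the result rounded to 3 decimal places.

With k distinct code paths already seen, the next new one arrives after an expected 31/(31-k) runs.
Sum over k = 0,...,29: E = 31/31 + 31/30 + 31/29 + ... + 31/3 + 31/2 = 93.8446.

93.845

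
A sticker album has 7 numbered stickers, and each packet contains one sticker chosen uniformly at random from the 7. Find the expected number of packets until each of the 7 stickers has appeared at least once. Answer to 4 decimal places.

The wait to go from k to k+1 distinct stickers is geometric with mean 7/(7-k).
E[T] = 7/7 + 7/6 + 7/5 + ... + 7/2 + 7/1 = 7·H_{7}.
H_{7} = 2.59286, so E[T] = 18.15000.

18.1500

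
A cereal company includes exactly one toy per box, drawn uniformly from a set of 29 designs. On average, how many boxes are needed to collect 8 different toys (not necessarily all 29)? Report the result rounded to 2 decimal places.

9.17

With k distinct toys already seen, the next new one arrives after an expected 29/(29-k) boxes.
Sum over k = 0,...,7: E = 29/29 + 29/28 + 29/27 + ... + 29/23 + 29/22 = 9.173.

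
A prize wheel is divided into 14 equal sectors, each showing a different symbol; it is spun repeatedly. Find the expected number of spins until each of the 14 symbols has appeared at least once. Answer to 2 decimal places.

Split into phases: going from k distinct to k+1 distinct takes on average 14/(14-k) spins.
E[T] = 14/14 + 14/13 + 14/12 + ... + 14/2 + 14/1 = 14·H_{14}.
H_{14} = 3.252, so E[T] = 45.522.

45.52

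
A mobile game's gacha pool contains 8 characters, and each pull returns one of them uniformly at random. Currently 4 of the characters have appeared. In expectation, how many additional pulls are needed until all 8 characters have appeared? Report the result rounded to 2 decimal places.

From k distinct to k+1 distinct takes on average 8/(8-k) pulls.
Sum over k = 4,...,7: E = 8/4 + 8/3 + 8/2 + 8/1 = 16.667.

16.67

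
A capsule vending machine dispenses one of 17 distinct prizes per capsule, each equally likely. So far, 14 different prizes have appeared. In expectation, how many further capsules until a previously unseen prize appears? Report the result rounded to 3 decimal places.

5.667

The number of capsules until the next new prize is geometric with success probability 3/17, so its mean is 17/3.
E = 17/3 = 5.6667.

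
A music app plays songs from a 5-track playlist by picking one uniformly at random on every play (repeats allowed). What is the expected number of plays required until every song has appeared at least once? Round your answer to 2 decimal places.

11.42

Split into phases: going from k distinct to k+1 distinct takes on average 5/(5-k) plays.
E[T] = 5/5 + 5/4 + 5/3 + 5/2 + 5/1 = 5·H_{5}.
H_{5} = 2.283, so E[T] = 11.417.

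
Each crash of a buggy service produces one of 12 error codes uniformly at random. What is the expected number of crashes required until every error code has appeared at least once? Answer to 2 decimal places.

The wait to go from k to k+1 distinct error codes is geometric with mean 12/(12-k).
E[T] = 12/12 + 12/11 + 12/10 + ... + 12/2 + 12/1 = 12·H_{12}.
H_{12} = 3.103, so E[T] = 37.239.

37.24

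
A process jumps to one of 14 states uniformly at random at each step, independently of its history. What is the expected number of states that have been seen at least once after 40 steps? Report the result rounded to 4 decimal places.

13.2777

For each state, P(seen in 40 steps) = 1 - (13/14)^40 = 0.94840.
By linearity of expectation, E[distinct seen] = 14·(1 - (13/14)^40) = 13.27766.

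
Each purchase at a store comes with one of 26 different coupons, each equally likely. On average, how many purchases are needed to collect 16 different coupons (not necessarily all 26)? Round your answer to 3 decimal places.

With k distinct coupons already seen, the next new one arrives after an expected 26/(26-k) purchases.
Sum over k = 0,...,15: E = 26/26 + 26/25 + 26/24 + ... + 26/12 + 26/11 = 24.0617.

24.062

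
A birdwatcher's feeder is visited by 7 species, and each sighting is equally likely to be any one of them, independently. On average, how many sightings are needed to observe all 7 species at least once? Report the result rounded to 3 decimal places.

18.150

Split into phases: going from k distinct to k+1 distinct takes on average 7/(7-k) sightings.
E[T] = 7/7 + 7/6 + 7/5 + ... + 7/2 + 7/1 = 7·H_{7}.
H_{7} = 2.5929, so E[T] = 18.1500.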